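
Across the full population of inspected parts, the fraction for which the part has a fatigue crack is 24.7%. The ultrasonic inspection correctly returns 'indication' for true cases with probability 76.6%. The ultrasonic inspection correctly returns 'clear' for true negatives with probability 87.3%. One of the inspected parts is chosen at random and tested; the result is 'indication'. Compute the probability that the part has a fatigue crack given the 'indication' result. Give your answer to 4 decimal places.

P(H | E) ≈ 0.6643

Write H for 'the part has a fatigue crack'. Prior odds H:¬H = 0.247/0.753 = 0.32802. For the 'indication' outcome, the likelihood ratio is 0.766/0.127 = 6.0315.
Posterior odds = 0.32802 × 6.0315 = 1.9785, so P(H|E) = 1.9785/(1+1.9785) = 0.6643.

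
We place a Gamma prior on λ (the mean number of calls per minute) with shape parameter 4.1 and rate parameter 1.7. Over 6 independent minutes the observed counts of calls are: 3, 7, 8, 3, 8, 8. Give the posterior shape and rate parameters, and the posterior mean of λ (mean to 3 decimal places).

Posterior: Gamma(shape=41.1, rate=7.7); mean ≈ 5.338

Total count ∑xᵢ = 37 over n = 6 minutes.
Gamma is conjugate to the Poisson likelihood: posterior is Gamma(shape = 4.1+37 = 41.1, rate = 1.7+6 = 7.7).
Posterior mean = shape/rate = 41.1/7.7 = 5.338.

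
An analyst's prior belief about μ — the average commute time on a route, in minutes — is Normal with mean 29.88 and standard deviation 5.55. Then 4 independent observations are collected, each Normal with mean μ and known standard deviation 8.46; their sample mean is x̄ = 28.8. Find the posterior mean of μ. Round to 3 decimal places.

Posterior mean ≈ 29.197

With known σ, the Normal prior is conjugate. Weight on the data is w = (n/σ²)/(n/σ² + 1/τ₀²) = 0.0558881/(0.0558881+0.0324649) = 0.63255.
Posterior mean = w·x̄ + (1−w)·μ₀ = 0.63255·28.8 + 0.36745·29.88 = 29.197.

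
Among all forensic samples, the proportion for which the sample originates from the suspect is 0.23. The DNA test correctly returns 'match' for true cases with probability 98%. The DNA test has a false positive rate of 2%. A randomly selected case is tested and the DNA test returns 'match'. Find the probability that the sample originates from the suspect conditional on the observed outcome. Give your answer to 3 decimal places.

Let H be the event that the sample originates from the suspect. P(H) = 0.23, so P(¬H) = 0.77. With E the 'match' result, P(E|H) = 0.98 and P(E|¬H) = 0.02.
P(E) = 0.98·0.23 + 0.02·0.77 = 0.22540 + 0.015400 = 0.24080.
By Bayes' theorem, P(H|E) = 0.22540 / 0.24080 = 0.936.

P(H | E) ≈ 0.936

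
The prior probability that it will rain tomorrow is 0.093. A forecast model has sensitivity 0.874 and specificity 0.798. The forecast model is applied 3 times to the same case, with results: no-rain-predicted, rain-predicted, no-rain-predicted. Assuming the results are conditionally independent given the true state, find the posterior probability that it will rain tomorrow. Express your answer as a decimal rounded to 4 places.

Posterior P(H) ≈ 0.0109

Let H be the event that it will rain tomorrow; start with P(H) = 0.093. P('rain-predicted'|H) = 0.874, P('rain-predicted'|¬H) = 0.202.
Update on result 1 ('no-rain-predicted'): P(H) ← 0.126·0.0930 / (0.126·0.0930 + 0.798·0.9070) = 0.011718/0.73550 = 0.0159.
Update on result 2 ('rain-predicted'): P(H) ← 0.874·0.0159 / (0.874·0.0159 + 0.202·0.9841) = 0.013925/0.21271 = 0.0655.
Update on result 3 ('no-rain-predicted'): P(H) ← 0.126·0.0655 / (0.126·0.0655 + 0.798·0.9345) = 0.0082484/0.75401 = 0.0109.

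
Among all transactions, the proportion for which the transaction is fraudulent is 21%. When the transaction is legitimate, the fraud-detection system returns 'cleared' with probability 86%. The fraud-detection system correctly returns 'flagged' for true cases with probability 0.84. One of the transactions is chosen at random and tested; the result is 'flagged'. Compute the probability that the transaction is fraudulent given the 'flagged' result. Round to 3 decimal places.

Write H for 'the transaction is fraudulent'. Prior odds H:¬H = 0.21/0.79 = 0.26582. For the 'flagged' outcome, the likelihood ratio is 0.84/0.14 = 6.0000.
Posterior odds = 0.26582 × 6.0000 = 1.5949, so P(H|E) = 1.5949/(1+1.5949) = 0.615.

P(H | E) ≈ 0.615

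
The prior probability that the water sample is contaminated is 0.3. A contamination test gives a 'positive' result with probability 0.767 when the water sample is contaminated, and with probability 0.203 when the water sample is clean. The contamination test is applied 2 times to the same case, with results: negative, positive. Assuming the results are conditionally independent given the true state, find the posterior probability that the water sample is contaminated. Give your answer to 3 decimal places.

With H the event that the water sample is contaminated, the joint likelihood of the observed sequence is P(data|H) = 0.233·0.767 = 0.17871 and P(data|¬H) = 0.797·0.203 = 0.16179.
Bayes: P(H|data) = 0.3·0.17871 / (0.3·0.17871 + 0.7·0.16179) = 0.053613/0.16687 = 0.3213.

Posterior P(H) ≈ 0.321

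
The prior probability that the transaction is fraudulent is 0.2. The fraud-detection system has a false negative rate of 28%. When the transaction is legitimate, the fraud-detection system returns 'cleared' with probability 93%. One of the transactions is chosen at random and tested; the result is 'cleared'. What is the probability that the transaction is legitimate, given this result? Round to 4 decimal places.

Let H be the event that the transaction is fraudulent. P(H) = 0.2, so P(¬H) = 0.8. With E the 'cleared' result, P(E|H) = 0.28 and P(E|¬H) = 0.93.
P(E) = 0.28·0.2 + 0.93·0.8 = 0.056000 + 0.74400 = 0.80000.
By Bayes' theorem, P(H|E) = 0.056000 / 0.80000 = 0.0700. Hence P(¬H|E) = 1 − 0.0700 = 0.9300.

P(¬H | E) ≈ 0.9300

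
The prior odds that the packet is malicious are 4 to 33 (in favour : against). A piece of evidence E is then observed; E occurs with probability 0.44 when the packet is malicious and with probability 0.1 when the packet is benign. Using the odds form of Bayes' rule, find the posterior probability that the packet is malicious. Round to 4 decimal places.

Posterior probability ≈ 0.3478

Prior odds = 4/33 = 0.12121.
Likelihood ratio for E = 0.44/0.1 = 4.4000.
Posterior odds = prior odds × LR = 0.53333.
Posterior probability = odds/(1+odds) = 0.53333/1.5333 = 0.3478.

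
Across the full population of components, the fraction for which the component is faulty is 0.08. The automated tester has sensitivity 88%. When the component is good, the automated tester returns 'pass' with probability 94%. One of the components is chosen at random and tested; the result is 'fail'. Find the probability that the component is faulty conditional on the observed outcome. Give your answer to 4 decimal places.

Let H be the event that the component is faulty. P(H) = 0.08, so P(¬H) = 0.92. With E the 'fail' result, P(E|H) = 0.88 and P(E|¬H) = 0.06.
P(E) = 0.88·0.08 + 0.06·0.92 = 0.070400 + 0.055200 = 0.12560.
By Bayes' theorem, P(H|E) = 0.070400 / 0.12560 = 0.5605.

P(H | E) ≈ 0.5605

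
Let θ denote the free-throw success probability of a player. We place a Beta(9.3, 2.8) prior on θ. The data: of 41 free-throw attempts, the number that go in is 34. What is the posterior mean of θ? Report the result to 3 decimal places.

The binomial likelihood is conjugate to the Beta prior: with 34 successes and 7 failures, the posterior is Beta(9.3+34, 2.8+7) = Beta(43.3, 9.8).
Posterior mean = α/(α+β) = 43.3/53.1 = 0.815.

Posterior mean ≈ 0.815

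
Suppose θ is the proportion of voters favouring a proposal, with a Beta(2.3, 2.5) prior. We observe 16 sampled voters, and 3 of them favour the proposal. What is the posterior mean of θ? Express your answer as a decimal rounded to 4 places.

The binomial likelihood is conjugate to the Beta prior: with 3 successes and 13 failures, the posterior is Beta(2.3+3, 2.5+13) = Beta(5.3, 15.5).
Posterior mean = α/(α+β) = 5.3/20.8 = 0.2548.

Posterior mean ≈ 0.2548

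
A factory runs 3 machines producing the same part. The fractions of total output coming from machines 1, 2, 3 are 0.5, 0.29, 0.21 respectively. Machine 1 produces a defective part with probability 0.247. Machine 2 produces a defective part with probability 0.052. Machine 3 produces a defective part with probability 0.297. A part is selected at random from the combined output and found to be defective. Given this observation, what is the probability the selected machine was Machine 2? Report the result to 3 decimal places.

Posterior probability ≈ 0.075

Tabulate prior·likelihood by source: [1] prior 0.5, lik 0.247, product 0.1235; [2] prior 0.29, lik 0.052, product 0.01508; [3] prior 0.21, lik 0.297, product 0.06237.
Normalizing constant = 0.20095; the posterior for Machine 2 is its product over the sum, 0.01508/0.20095 = 0.075.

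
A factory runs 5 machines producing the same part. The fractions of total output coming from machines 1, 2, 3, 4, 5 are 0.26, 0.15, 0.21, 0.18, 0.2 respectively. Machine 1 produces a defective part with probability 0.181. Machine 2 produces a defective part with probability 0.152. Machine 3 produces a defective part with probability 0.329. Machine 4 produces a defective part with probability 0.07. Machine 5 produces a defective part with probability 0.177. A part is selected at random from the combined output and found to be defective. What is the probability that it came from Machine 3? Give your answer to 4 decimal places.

Posterior probability ≈ 0.3696

Tabulate prior·likelihood by source: [1] prior 0.26, lik 0.181, product 0.04706; [2] prior 0.15, lik 0.152, product 0.02280; [3] prior 0.21, lik 0.329, product 0.06909; [4] prior 0.18, lik 0.07, product 0.01260; [5] prior 0.2, lik 0.177, product 0.03540.
Normalizing constant = 0.18695; the posterior for Machine 3 is its product over the sum, 0.06909/0.18695 = 0.3696.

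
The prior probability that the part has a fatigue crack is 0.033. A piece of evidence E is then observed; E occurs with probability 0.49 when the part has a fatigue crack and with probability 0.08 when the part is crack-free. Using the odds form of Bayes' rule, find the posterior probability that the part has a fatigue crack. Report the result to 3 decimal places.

Posterior probability ≈ 0.173

Prior odds = 0.033/(1−0.033) = 0.034126.
Likelihood ratio for E = 0.49/0.08 = 6.1250.
Posterior odds = prior odds × LR = 0.20902.
Posterior probability = odds/(1+odds) = 0.20902/1.2090 = 0.173.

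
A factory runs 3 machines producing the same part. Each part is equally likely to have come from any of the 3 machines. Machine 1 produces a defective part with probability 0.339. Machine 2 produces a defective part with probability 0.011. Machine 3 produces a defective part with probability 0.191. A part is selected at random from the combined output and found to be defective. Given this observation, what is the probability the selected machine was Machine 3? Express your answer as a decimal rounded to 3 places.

Posterior probability ≈ 0.353

P(defective|M1) = 0.339; P(defective|M2) = 0.011; P(defective|M3) = 0.191.
Prior × likelihood for each source: 0.333333·0.339=0.1130, 0.333333·0.011=0.003667, 0.333333·0.191=0.06367. Summing gives P(defective) = 0.18033.
P(Machine 3 | defective) = 0.06367 / 0.18033 = 0.353.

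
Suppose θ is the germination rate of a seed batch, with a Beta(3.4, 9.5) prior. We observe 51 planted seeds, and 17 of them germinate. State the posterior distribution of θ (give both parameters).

The binomial likelihood is conjugate to the Beta prior: with 17 successes and 34 failures, the posterior is Beta(3.4+17, 9.5+34) = Beta(20.4, 43.5).

Posterior: Beta(20.4, 43.5)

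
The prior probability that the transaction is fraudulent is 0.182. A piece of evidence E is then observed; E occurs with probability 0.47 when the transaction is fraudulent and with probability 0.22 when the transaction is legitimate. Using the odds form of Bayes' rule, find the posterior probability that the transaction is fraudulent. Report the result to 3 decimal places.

Prior odds = 0.182/(1−0.182) = 0.22249. In log-odds, ln(0.22249) = -1.5029.
Add log likelihood ratio: ln(2.1364) = 0.75911.
Posterior log-odds = -0.74375, so posterior odds = exp(-0.74375) = 0.47533. Converting, P(H|E) = 0.47533/1.4753 = 0.322.

Posterior probability ≈ 0.322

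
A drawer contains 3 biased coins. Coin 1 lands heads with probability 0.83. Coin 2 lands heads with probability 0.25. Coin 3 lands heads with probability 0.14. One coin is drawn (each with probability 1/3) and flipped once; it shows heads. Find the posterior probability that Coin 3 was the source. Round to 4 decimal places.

P(heads|C1) = 0.83; P(heads|C2) = 0.25; P(heads|C3) = 0.14.
Prior × likelihood for each source: 0.333333·0.83=0.2767, 0.333333·0.25=0.08333, 0.333333·0.14=0.04667. Summing gives P(heads) = 0.40667.
P(Coin 3 | heads) = 0.04667 / 0.40667 = 0.1148.

Posterior probability ≈ 0.1148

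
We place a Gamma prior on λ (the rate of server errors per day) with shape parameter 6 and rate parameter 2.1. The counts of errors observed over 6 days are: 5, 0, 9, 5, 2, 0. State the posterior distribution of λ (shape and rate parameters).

Total count ∑xᵢ = 21 over n = 6 days.
Gamma is conjugate to the Poisson likelihood: posterior is Gamma(shape = 6+21 = 27, rate = 2.1+6 = 8.1).

Posterior: Gamma(shape=27, rate=8.1)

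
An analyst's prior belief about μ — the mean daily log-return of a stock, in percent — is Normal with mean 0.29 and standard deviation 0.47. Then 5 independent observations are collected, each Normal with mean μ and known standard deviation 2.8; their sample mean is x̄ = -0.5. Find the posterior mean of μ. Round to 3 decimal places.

With known σ, the Normal prior is conjugate. Weight on the data is w = (n/σ²)/(n/σ² + 1/τ₀²) = 0.637755/(0.637755+4.52694) = 0.12348.
Posterior mean = w·x̄ + (1−w)·μ₀ = 0.12348·-0.5 + 0.87652·0.29 = 0.192.

Posterior mean ≈ 0.192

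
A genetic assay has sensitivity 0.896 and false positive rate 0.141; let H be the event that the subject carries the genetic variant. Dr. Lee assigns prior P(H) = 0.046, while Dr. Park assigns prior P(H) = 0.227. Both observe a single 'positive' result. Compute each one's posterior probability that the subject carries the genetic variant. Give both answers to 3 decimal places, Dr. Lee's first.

Dr. Lee: 0.235; Dr. Park: 0.651

P('+'|H) = 0.896, P('+'|¬H) = 0.141.
Dr. Lee: numerator 0.896·0.046 = 0.041216; evidence = 0.041216+0.141·0.954 = 0.17573; posterior = 0.235.
Dr. Park: numerator 0.896·0.227 = 0.20339; evidence = 0.20339+0.141·0.773 = 0.31239; posterior = 0.651.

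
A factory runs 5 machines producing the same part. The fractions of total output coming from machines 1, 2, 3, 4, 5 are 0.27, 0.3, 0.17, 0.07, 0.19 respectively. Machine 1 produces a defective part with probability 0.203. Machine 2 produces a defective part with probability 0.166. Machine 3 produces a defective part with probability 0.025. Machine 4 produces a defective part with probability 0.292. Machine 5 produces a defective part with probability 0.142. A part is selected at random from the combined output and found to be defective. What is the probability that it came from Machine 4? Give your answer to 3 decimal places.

P(defective|M1) = 0.203; P(defective|M2) = 0.166; P(defective|M3) = 0.025; P(defective|M4) = 0.292; P(defective|M5) = 0.142.
Prior × likelihood for each source: 0.27·0.203=0.05481, 0.3·0.166=0.04980, 0.17·0.025=0.004250, 0.07·0.292=0.02044, 0.19·0.142=0.02698. Summing gives P(defective) = 0.15628.
P(Machine 4 | defective) = 0.02044 / 0.15628 = 0.131.

Posterior probability ≈ 0.131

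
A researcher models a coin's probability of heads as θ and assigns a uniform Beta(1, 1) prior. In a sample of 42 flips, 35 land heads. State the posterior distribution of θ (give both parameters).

Posterior: Beta(36, 8)

The binomial likelihood is conjugate to the Beta prior: with 35 successes and 7 failures, the posterior is Beta(1+35, 1+7) = Beta(36, 8).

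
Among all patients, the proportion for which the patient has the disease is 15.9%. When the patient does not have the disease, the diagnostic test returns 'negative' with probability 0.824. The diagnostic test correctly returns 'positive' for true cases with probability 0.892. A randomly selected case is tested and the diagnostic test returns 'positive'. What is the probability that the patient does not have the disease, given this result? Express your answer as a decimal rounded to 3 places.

P(¬H | E) ≈ 0.511

Write H for 'the patient has the disease'. Prior odds H:¬H = 0.159/0.841 = 0.18906. For the 'positive' outcome, the likelihood ratio is 0.892/0.176 = 5.0682.
Posterior odds = 0.18906 × 5.0682 = 0.95819, so P(H|E) = 0.95819/(1+0.95819) = 0.489. Then P(¬H|E) = 1 − 0.489 = 0.511.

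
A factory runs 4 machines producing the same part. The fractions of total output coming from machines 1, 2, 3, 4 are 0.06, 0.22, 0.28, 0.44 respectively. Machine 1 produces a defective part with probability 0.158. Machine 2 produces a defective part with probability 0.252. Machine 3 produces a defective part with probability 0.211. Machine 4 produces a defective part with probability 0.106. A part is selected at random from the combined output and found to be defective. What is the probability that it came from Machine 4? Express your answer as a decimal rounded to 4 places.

Posterior probability ≈ 0.2733

P(defective|M1) = 0.158; P(defective|M2) = 0.252; P(defective|M3) = 0.211; P(defective|M4) = 0.106.
Prior × likelihood for each source: 0.06·0.158=0.009480, 0.22·0.252=0.05544, 0.28·0.211=0.05908, 0.44·0.106=0.04664. Summing gives P(defective) = 0.17064.
P(Machine 4 | defective) = 0.04664 / 0.17064 = 0.2733.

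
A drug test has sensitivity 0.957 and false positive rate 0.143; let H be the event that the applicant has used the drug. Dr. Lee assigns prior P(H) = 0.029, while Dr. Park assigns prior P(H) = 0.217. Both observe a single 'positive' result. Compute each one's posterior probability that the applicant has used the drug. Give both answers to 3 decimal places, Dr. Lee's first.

P('+'|H) = 0.957, P('+'|¬H) = 0.143.
Dr. Lee: numerator 0.957·0.029 = 0.027753; evidence = 0.027753+0.143·0.971 = 0.16661; posterior = 0.167.
Dr. Park: numerator 0.957·0.217 = 0.20767; evidence = 0.20767+0.143·0.783 = 0.31964; posterior = 0.650.

Dr. Lee: 0.167; Dr. Park: 0.650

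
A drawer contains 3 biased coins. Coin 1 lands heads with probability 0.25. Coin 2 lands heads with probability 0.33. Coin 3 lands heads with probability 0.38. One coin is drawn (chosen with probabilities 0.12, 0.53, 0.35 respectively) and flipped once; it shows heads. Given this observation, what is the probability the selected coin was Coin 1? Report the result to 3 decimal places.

Posterior probability ≈ 0.089

Tabulate prior·likelihood by source: [1] prior 0.12, lik 0.25, product 0.03000; [2] prior 0.53, lik 0.33, product 0.1749; [3] prior 0.35, lik 0.38, product 0.1330.
Normalizing constant = 0.33790; the posterior for Coin 1 is its product over the sum, 0.03000/0.33790 = 0.089.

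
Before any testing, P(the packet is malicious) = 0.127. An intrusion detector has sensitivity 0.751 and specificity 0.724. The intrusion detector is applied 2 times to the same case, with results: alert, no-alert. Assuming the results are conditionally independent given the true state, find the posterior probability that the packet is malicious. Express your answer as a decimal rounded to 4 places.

Posterior P(H) ≈ 0.1198

Let H be the event that the packet is malicious; start with P(H) = 0.127. P('alert'|H) = 0.751, P('alert'|¬H) = 0.276.
Update on result 1 ('alert'): P(H) ← 0.751·0.1270 / (0.751·0.1270 + 0.276·0.8730) = 0.095377/0.33633 = 0.2836.
Update on result 2 ('no-alert'): P(H) ← 0.249·0.2836 / (0.249·0.2836 + 0.724·0.7164) = 0.070613/0.58930 = 0.1198.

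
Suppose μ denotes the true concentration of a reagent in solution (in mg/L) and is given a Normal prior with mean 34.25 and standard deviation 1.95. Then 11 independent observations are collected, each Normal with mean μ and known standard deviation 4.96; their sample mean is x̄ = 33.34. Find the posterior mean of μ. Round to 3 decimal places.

With known σ, the Normal prior is conjugate. Weight on the data is w = (n/σ²)/(n/σ² + 1/τ₀²) = 0.447125/(0.447125+0.262985) = 0.62966.
Posterior mean = w·x̄ + (1−w)·μ₀ = 0.62966·33.34 + 0.37034·34.25 = 33.677.

Posterior mean ≈ 33.677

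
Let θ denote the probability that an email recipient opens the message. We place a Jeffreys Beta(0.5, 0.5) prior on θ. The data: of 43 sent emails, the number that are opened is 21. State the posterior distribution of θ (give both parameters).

Observing 21 successes and 22 failures updates Beta(0.5, 0.5) by adding the success and failure counts to the two shape parameters: α = 0.5+21 = 21.5, β = 0.5+22 = 22.5.

Posterior: Beta(21.5, 22.5)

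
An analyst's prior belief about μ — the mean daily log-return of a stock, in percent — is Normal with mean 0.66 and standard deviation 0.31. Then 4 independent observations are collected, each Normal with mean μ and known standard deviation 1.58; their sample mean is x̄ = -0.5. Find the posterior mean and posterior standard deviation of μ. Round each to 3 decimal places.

Prior precision 1/τ₀² = 1/0.31² = 10.4058; data precision n/σ² = 4/1.58² = 1.60231.
Posterior precision = 10.4058 + 1.60231 = 12.0081, giving posterior SD = 1/√12.0081 = 0.289.
Posterior mean = (10.4058·0.66 + 1.60231·-0.5) / 12.0081 = 0.505.

Posterior mean ≈ 0.505; posterior SD ≈ 0.289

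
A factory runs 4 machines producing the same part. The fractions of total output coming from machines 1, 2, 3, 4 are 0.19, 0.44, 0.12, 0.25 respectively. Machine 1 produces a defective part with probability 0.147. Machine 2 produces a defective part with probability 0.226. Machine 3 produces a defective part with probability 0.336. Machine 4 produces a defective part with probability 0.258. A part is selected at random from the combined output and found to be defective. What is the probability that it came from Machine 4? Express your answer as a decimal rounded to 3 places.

P(defective|M1) = 0.147; P(defective|M2) = 0.226; P(defective|M3) = 0.336; P(defective|M4) = 0.258.
Prior × likelihood for each source: 0.19·0.147=0.02793, 0.44·0.226=0.09944, 0.12·0.336=0.04032, 0.25·0.258=0.06450. Summing gives P(defective) = 0.23219.
P(Machine 4 | defective) = 0.06450 / 0.23219 = 0.278.

Posterior probability ≈ 0.278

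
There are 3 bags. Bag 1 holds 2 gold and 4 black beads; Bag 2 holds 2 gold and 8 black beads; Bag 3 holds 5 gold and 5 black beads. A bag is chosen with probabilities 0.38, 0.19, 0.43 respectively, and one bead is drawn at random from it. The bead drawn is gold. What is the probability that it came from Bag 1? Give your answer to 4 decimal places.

Posterior probability ≈ 0.3336

Tabulate prior·likelihood by source: [1] prior 0.38, lik 0.3333, product 0.1267; [2] prior 0.19, lik 0.2, product 0.03800; [3] prior 0.43, lik 0.5, product 0.2150.
Normalizing constant = 0.37967; the posterior for Bag 1 is its product over the sum, 0.1267/0.37967 = 0.3336.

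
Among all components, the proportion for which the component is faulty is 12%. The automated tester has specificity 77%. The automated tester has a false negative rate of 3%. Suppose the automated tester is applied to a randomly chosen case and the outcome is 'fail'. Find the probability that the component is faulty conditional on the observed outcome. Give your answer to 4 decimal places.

Write H for 'the component is faulty'. Prior odds H:¬H = 0.12/0.88 = 0.13636. For the 'fail' outcome, the likelihood ratio is 0.97/0.23 = 4.2174.
Posterior odds = 0.13636 × 4.2174 = 0.57510, so P(H|E) = 0.57510/(1+0.57510) = 0.3651.

P(H | E) ≈ 0.3651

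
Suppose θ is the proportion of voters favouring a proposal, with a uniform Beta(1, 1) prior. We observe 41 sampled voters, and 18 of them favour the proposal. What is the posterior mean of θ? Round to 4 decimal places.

Posterior mean ≈ 0.4419

The binomial likelihood is conjugate to the Beta prior: with 18 successes and 23 failures, the posterior is Beta(1+18, 1+23) = Beta(19, 24).
Posterior mean = α/(α+β) = 19/43 = 0.4419.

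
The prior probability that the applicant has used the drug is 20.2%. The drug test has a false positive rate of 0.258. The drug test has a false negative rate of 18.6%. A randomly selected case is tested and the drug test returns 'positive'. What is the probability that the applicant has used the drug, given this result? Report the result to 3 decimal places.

Write H for 'the applicant has used the drug'. Prior odds H:¬H = 0.202/0.798 = 0.25313. For the 'positive' outcome, the likelihood ratio is 0.814/0.258 = 3.1550.
Posterior odds = 0.25313 × 3.1550 = 0.79864, so P(H|E) = 0.79864/(1+0.79864) = 0.444.

P(H | E) ≈ 0.444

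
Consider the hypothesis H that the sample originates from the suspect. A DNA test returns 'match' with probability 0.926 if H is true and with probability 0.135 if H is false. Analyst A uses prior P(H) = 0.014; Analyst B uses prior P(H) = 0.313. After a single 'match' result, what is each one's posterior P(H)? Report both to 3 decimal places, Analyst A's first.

Analyst A: 0.089; Analyst B: 0.758

The likelihood ratio for a 'match' result is 0.926/0.135 = 6.8593.
Analyst A: prior odds 0.014/0.986 = 0.014199; posterior odds 0.097393; posterior probability 0.089.
Analyst B: prior odds 0.313/0.687 = 0.45560; posterior odds 3.1251; posterior probability 0.758.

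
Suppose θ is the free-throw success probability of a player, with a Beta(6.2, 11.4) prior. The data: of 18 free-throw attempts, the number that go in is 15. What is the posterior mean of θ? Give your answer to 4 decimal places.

Posterior mean ≈ 0.5955

Observing 15 successes and 3 failures updates Beta(6.2, 11.4) by adding the success and failure counts to the two shape parameters: α = 6.2+15 = 21.2, β = 11.4+3 = 14.4.
E[θ | data] = 21.2/(21.2+14.4) = 0.5955.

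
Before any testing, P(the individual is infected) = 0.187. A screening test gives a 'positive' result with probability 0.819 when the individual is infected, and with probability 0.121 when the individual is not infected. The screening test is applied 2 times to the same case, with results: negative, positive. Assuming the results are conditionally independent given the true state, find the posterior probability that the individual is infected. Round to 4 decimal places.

Let H be the event that the individual is infected; start with P(H) = 0.187. P('positive'|H) = 0.819, P('positive'|¬H) = 0.121.
Update on result 1 ('negative'): P(H) ← 0.181·0.1870 / (0.181·0.1870 + 0.879·0.8130) = 0.033847/0.74847 = 0.0452.
Update on result 2 ('positive'): P(H) ← 0.819·0.0452 / (0.819·0.0452 + 0.121·0.9548) = 0.037036/0.15256 = 0.2428.

Posterior P(H) ≈ 0.2428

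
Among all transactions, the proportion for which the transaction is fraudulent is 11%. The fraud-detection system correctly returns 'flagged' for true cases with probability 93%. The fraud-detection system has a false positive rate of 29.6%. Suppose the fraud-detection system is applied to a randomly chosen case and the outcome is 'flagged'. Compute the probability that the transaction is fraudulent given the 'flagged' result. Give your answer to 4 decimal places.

Let H be the event that the transaction is fraudulent. P(H) = 0.11, so P(¬H) = 0.89. With E the 'flagged' result, P(E|H) = 0.93 and P(E|¬H) = 0.296.
P(E) = 0.93·0.11 + 0.296·0.89 = 0.10230 + 0.26344 = 0.36574.
By Bayes' theorem, P(H|E) = 0.10230 / 0.36574 = 0.2797.

P(H | E) ≈ 0.2797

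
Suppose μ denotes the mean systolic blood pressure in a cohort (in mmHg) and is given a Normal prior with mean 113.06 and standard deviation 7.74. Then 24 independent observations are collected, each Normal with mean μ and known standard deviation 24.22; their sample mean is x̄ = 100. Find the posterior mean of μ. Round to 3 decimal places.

Posterior mean ≈ 103.784

With known σ, the Normal prior is conjugate. Weight on the data is w = (n/σ²)/(n/σ² + 1/τ₀²) = 0.0409132/(0.0409132+0.0166924) = 0.71023.
Posterior mean = w·x̄ + (1−w)·μ₀ = 0.71023·100 + 0.28977·113.06 = 103.784.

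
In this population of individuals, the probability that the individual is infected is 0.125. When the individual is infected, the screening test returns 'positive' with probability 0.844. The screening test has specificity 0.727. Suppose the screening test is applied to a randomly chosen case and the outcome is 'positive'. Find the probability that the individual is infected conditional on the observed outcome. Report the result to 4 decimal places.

Write H for 'the individual is infected'. Prior odds H:¬H = 0.125/0.875 = 0.14286. For the 'positive' outcome, the likelihood ratio is 0.844/0.273 = 3.0916.
Posterior odds = 0.14286 × 3.0916 = 0.44165, so P(H|E) = 0.44165/(1+0.44165) = 0.3064.

P(H | E) ≈ 0.3064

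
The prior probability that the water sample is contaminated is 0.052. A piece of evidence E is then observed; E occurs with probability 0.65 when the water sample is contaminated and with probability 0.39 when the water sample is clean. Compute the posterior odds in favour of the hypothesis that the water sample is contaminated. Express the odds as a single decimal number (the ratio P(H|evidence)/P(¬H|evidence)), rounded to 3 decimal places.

Posterior odds ≈ 0.091

Prior odds = 0.052/(1−0.052) = 0.054852. In log-odds, ln(0.054852) = -2.9031.
Add log likelihood ratio: ln(1.6667) = 0.51083.
Posterior log-odds = -2.3923, so posterior odds = exp(-2.3923) = 0.091421.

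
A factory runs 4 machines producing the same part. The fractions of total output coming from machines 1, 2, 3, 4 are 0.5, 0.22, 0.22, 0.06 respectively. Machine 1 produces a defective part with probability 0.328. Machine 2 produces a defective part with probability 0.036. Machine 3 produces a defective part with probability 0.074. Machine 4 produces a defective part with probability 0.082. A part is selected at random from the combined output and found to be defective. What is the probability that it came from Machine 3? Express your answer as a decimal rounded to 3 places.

Posterior probability ≈ 0.084

Tabulate prior·likelihood by source: [1] prior 0.5, lik 0.328, product 0.1640; [2] prior 0.22, lik 0.036, product 0.007920; [3] prior 0.22, lik 0.074, product 0.01628; [4] prior 0.06, lik 0.082, product 0.004920.
Normalizing constant = 0.19312; the posterior for Machine 3 is its product over the sum, 0.01628/0.19312 = 0.084.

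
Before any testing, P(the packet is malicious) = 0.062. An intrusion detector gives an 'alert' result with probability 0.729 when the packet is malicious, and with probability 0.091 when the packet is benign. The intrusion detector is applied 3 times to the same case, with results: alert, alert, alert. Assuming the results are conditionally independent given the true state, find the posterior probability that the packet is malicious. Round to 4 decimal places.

Let H be the event that the packet is malicious; start with P(H) = 0.062. P('alert'|H) = 0.729, P('alert'|¬H) = 0.091.
Update on result 1 ('alert'): P(H) ← 0.729·0.0620 / (0.729·0.0620 + 0.091·0.9380) = 0.045198/0.13056 = 0.3462.
Update on result 2 ('alert'): P(H) ← 0.729·0.3462 / (0.729·0.3462 + 0.091·0.6538) = 0.25238/0.31187 = 0.8092.
Update on result 3 ('alert'): P(H) ← 0.729·0.8092 / (0.729·0.8092 + 0.091·0.1908) = 0.58993/0.60729 = 0.9714.

Posterior P(H) ≈ 0.9714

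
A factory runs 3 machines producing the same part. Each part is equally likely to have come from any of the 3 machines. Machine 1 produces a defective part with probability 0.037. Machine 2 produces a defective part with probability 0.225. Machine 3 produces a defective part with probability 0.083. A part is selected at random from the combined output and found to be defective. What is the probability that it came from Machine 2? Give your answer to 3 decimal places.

Posterior probability ≈ 0.652

Tabulate prior·likelihood by source: [1] prior 0.333333, lik 0.037, product 0.01233; [2] prior 0.333333, lik 0.225, product 0.07500; [3] prior 0.333333, lik 0.083, product 0.02767.
Normalizing constant = 0.11500; the posterior for Machine 2 is its product over the sum, 0.07500/0.11500 = 0.652.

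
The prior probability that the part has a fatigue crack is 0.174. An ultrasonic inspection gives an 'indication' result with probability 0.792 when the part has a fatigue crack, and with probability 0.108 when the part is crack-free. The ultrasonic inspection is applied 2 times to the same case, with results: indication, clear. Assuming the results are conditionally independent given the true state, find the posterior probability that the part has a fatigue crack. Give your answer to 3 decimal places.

Posterior P(H) ≈ 0.265

Let H be the event that the part has a fatigue crack; start with P(H) = 0.174. P('indication'|H) = 0.792, P('indication'|¬H) = 0.108.
Update on result 1 ('indication'): P(H) ← 0.792·0.1740 / (0.792·0.1740 + 0.108·0.8260) = 0.13781/0.22702 = 0.6070.
Update on result 2 ('clear'): P(H) ← 0.208·0.6070 / (0.208·0.6070 + 0.892·0.3930) = 0.12626/0.47678 = 0.2648.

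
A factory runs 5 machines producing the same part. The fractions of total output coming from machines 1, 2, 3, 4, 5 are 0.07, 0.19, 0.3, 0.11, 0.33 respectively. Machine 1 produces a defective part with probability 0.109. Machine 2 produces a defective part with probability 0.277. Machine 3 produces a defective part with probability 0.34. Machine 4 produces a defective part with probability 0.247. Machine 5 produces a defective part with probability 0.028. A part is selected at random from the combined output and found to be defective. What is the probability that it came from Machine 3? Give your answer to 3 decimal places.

Tabulate prior·likelihood by source: [1] prior 0.07, lik 0.109, product 0.007630; [2] prior 0.19, lik 0.277, product 0.05263; [3] prior 0.3, lik 0.34, product 0.1020; [4] prior 0.11, lik 0.247, product 0.02717; [5] prior 0.33, lik 0.028, product 0.009240.
Normalizing constant = 0.19867; the posterior for Machine 3 is its product over the sum, 0.1020/0.19867 = 0.513.

Posterior probability ≈ 0.513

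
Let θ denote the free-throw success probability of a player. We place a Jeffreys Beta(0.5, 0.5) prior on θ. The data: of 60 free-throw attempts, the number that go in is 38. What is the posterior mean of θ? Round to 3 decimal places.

The binomial likelihood is conjugate to the Beta prior: with 38 successes and 22 failures, the posterior is Beta(0.5+38, 0.5+22) = Beta(38.5, 22.5).
E[θ | data] = 38.5/(38.5+22.5) = 0.631.

Posterior mean ≈ 0.631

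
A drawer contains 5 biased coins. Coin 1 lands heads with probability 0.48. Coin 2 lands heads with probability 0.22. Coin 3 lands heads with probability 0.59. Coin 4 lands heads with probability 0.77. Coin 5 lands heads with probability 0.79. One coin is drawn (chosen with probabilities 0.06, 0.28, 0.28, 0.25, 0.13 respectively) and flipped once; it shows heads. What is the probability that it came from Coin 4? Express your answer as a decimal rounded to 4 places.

Posterior probability ≈ 0.3495

Tabulate prior·likelihood by source: [1] prior 0.06, lik 0.48, product 0.02880; [2] prior 0.28, lik 0.22, product 0.06160; [3] prior 0.28, lik 0.59, product 0.1652; [4] prior 0.25, lik 0.77, product 0.1925; [5] prior 0.13, lik 0.79, product 0.1027.
Normalizing constant = 0.55080; the posterior for Coin 4 is its product over the sum, 0.1925/0.55080 = 0.3495.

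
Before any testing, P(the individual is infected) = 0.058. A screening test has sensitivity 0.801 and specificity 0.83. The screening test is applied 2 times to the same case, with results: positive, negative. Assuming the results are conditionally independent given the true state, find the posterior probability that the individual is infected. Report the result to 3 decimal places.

Posterior P(H) ≈ 0.065

Let H be the event that the individual is infected; start with P(H) = 0.058. P('positive'|H) = 0.801, P('positive'|¬H) = 0.17.
Update on result 1 ('positive'): P(H) ← 0.801·0.0580 / (0.801·0.0580 + 0.17·0.9420) = 0.046458/0.20660 = 0.2249.
Update on result 2 ('negative'): P(H) ← 0.199·0.2249 / (0.199·0.2249 + 0.83·0.7751) = 0.044749/0.68811 = 0.0650.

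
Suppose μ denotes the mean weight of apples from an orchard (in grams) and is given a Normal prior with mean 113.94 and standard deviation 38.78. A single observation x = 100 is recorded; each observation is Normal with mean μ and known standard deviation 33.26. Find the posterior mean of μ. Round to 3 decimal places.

Posterior mean ≈ 105.908

With known σ, the Normal prior is conjugate. Weight on the data is w = (n/σ²)/(n/σ² + 1/τ₀²) = 0.00090397/(0.00090397+0.00066494) = 0.57618.
Posterior mean = w·x̄ + (1−w)·μ₀ = 0.57618·100 + 0.42382·113.94 = 105.908.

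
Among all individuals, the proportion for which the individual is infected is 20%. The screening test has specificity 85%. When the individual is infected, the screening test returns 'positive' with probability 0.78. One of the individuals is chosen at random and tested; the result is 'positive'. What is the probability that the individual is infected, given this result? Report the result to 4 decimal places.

Let H be the event that the individual is infected. P(H) = 0.2, so P(¬H) = 0.8. With E the 'positive' result, P(E|H) = 0.78 and P(E|¬H) = 0.15.
P(E) = 0.78·0.2 + 0.15·0.8 = 0.15600 + 0.12000 = 0.27600.
By Bayes' theorem, P(H|E) = 0.15600 / 0.27600 = 0.5652.

P(H | E) ≈ 0.5652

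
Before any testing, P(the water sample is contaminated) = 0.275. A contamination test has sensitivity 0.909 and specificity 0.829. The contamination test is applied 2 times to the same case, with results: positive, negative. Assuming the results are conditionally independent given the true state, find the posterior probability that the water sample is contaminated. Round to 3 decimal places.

Posterior P(H) ≈ 0.181

Let H be the event that the water sample is contaminated; start with P(H) = 0.275. P('positive'|H) = 0.909, P('positive'|¬H) = 0.171.
Update on result 1 ('positive'): P(H) ← 0.909·0.2750 / (0.909·0.2750 + 0.171·0.7250) = 0.24998/0.37395 = 0.6685.
Update on result 2 ('negative'): P(H) ← 0.091·0.6685 / (0.091·0.6685 + 0.829·0.3315) = 0.060831/0.33567 = 0.1812.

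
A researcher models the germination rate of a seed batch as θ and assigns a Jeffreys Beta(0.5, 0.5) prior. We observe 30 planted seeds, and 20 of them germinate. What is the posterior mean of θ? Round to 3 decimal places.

The binomial likelihood is conjugate to the Beta prior: with 20 successes and 10 failures, the posterior is Beta(0.5+20, 0.5+10) = Beta(20.5, 10.5).
Posterior mean = α/(α+β) = 20.5/31 = 0.661.

Posterior mean ≈ 0.661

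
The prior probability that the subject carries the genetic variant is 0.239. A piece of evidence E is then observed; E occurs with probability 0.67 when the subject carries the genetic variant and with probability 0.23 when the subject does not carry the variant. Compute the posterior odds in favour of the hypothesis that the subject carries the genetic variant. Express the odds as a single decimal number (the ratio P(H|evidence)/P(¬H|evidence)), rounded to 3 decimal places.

Posterior odds ≈ 0.915

Prior odds = 0.239/(1−0.239) = 0.31406.
Likelihood ratio for E = 0.67/0.23 = 2.9130.
Posterior odds = prior odds × LR = 0.91487.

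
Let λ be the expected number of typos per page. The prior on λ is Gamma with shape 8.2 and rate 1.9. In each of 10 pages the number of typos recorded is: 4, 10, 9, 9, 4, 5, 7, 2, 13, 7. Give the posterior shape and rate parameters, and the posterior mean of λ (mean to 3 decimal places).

Total count ∑xᵢ = 70 over n = 10 pages.
Gamma is conjugate to the Poisson likelihood: posterior is Gamma(shape = 8.2+70 = 78.2, rate = 1.9+10 = 11.9).
Posterior mean = shape/rate = 78.2/11.9 = 6.571.

Posterior: Gamma(shape=78.2, rate=11.9); mean ≈ 6.571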